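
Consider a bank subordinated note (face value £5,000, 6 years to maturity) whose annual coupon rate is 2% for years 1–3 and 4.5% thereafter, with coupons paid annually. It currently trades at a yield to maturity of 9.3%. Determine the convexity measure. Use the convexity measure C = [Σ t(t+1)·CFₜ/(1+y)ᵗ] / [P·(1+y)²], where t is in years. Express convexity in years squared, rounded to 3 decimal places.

31.879

With y = 0.093:
  t   CF        PV=CF/(1+0.093)^t    t·PV        t(t+1)·PV
  1       100.00        91.4913        91.4913         182.9826
  2       100.00        83.7066       167.4132         502.2396
  3       100.00        76.5843       229.7528         919.0111
  4       225.00       157.6529       630.6115       3,153.0573
  5       225.00       144.2387       721.1933       4,327.1601
  6     5,225.00     3,064.5402    18,387.2412     128,710.6885
  Σ                  3,618.2139    20,227.7033     137,795.1392
P = 3,618.2139.
Convexity = Σ t(t+1)·PV / [P·(1+y)²] = 137,795.1392 / (3,618.2139 × 1.194649) = 31.87861.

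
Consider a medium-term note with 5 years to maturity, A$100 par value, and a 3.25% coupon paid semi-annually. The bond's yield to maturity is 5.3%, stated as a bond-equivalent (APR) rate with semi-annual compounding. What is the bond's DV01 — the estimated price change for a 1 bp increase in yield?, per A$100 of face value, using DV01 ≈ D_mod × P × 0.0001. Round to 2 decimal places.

A$0.04

Periodic yield y = 0.0265.
  t   CF        PV=CF/(1+0.0265)^t    t·PV
  1        1.625         1.5830         1.5830
  2        1.625         1.5422         3.0844
  3        1.625         1.5024         4.5071
  4        1.625         1.4636         5.8543
  5        1.625         1.4258         7.1290
  6        1.625         1.3890         8.3340
  7        1.625         1.3531         9.4719
  8        1.625         1.3182        10.5456
  9        1.625         1.2842        11.5575
  10     101.625        78.2368       782.3679
  Σ                     91.0983       844.4348
P = 91.0983; D_Mac = 9.26949 half-year periods = 4.63475 yrs; D_mod = 4.51510 yrs.
DV01 ≈ 4.51510 × 91.0983 × 0.0001 = 0.041132.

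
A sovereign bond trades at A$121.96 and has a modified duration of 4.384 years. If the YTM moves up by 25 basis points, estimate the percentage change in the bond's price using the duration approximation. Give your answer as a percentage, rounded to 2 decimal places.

-1.10%

Duration approximation: ΔP/P ≈ -D_mod · Δy = -4.384 × (+0.0025) = -0.010960.
As a percentage: -1.0960%.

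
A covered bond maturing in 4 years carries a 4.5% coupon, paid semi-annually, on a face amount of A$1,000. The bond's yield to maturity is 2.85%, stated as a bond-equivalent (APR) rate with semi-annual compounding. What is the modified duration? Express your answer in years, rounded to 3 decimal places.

Periodic yield y = 0.01425. First find Macaulay duration:
  t   CF        PV=CF/(1+0.01425)^t    t·PV
  1        22.50        22.1839        22.1839
  2        22.50        21.8722        43.7444
  3        22.50        21.5649        64.6947
  4        22.50        21.2619        85.0477
  5        22.50        20.9632       104.8160
  6        22.50        20.6687       124.0120
  7        22.50        20.3783       142.6479
  8     1,022.50       913.0681     7,304.5451
  Σ                  1,061.9612     7,891.6916
P = 1,061.9612; Macaulay duration = 7,891.6916 / 1,061.9612 = 7.43124 half-year periods = 3.71562 years.
Modified duration = D_Mac / (1 + y) = 3.71562 / 1.01425 = 3.66342 years.

3.663 years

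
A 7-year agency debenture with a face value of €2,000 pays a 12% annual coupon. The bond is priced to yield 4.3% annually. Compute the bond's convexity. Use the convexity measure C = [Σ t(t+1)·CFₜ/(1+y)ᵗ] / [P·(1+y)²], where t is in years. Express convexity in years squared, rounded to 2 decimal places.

With y = 0.043:
  t   CF        PV=CF/(1+0.043)^t    t·PV        t(t+1)·PV
  1       240.00       230.1055       230.1055         460.2109
  2       240.00       220.6189       441.2377       1,323.7131
  3       240.00       211.5234       634.5701       2,538.2802
  4       240.00       202.8028       811.2113       4,056.0566
  5       240.00       194.4418       972.2091       5,833.2549
  6       240.00       186.4255     1,118.5532       7,829.8723
  7     2,240.00     1,668.2374    11,677.6620      93,421.2957
  Σ                  2,914.1553    15,885.5488     115,462.6838
P = 2,914.1553.
Convexity = Σ t(t+1)·PV / [P·(1+y)²] = 115,462.6838 / (2,914.1553 × 1.087849) = 36.42171.

36.42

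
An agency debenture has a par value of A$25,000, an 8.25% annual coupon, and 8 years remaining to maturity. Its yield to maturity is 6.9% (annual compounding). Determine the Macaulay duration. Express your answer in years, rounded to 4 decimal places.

Periodic yield y = 0.069. Discount each cash flow and weight by its year:
  t   CF        PV=CF/(1+0.069)^t    t·PV
  1     2,062.50     1,929.3732     1,929.3732
  2     2,062.50     1,804.8393     3,609.6787
  3     2,062.50     1,688.3436     5,065.0309
  4     2,062.50     1,579.3673     6,317.4691
  5     2,062.50     1,477.4250     7,387.1248
  6     2,062.50     1,382.0626     8,292.3758
  7     2,062.50     1,292.8556     9,049.9892
  8    27,062.50    15,868.8799   126,951.0388
  Σ                 27,023.1465   168,602.0805
Price P = Σ PV = 27,023.1465.
Macaulay duration = Σ(t·PV) / P = 168,602.0805 / 27,023.1465 = 6.23917 years.

6.2392 years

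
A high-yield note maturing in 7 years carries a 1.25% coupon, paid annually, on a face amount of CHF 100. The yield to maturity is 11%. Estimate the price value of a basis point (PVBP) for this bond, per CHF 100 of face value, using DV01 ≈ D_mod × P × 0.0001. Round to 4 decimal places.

CHF 0.0323

Periodic yield y = 0.11.
  t   CF        PV=CF/(1+0.11)^t    t·PV
  1         1.25         1.1261         1.1261
  2         1.25         1.0145         2.0291
  3         1.25         0.9140         2.7420
  4         1.25         0.8234         3.2937
  5         1.25         0.7418         3.7091
  6         1.25         0.6683         4.0098
  7       101.25        48.7679       341.3754
  Σ                     54.0561       358.2851
P = 54.0561; D_Mac = 6.62802 yrs; D_mod = 5.97119 yrs.
DV01 ≈ 5.97119 × 54.0561 × 0.0001 = 0.032278.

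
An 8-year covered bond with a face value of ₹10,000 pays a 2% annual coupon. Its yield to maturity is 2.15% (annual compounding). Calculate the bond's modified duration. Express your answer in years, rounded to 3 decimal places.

Periodic yield y = 0.0215. First find Macaulay duration:
  t   CF        PV=CF/(1+0.0215)^t    t·PV
  1       200.00       195.7905       195.7905
  2       200.00       191.6696       383.3392
  3       200.00       187.6354       562.9063
  4       200.00       183.6862       734.7448
  5       200.00       179.8201       899.1003
  6       200.00       176.0353     1,056.2118
  7       200.00       172.3302     1,206.3114
  8    10,200.00     8,603.8574    68,830.8592
  Σ                  9,890.8247    73,869.2636
P = 9,890.8247; Macaulay duration = 73,869.2636 / 9,890.8247 = 7.46846 years.
Modified duration = D_Mac / (1 + y) = 7.46846 / 1.0215 = 7.31127 years.

7.311 years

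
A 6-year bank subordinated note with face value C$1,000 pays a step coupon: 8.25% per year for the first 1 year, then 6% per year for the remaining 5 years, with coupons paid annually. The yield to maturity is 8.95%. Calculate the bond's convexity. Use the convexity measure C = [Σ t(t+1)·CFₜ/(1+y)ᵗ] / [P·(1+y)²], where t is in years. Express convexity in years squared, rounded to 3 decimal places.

28.130

With y = 0.0895:
  t   CF        PV=CF/(1+0.0895)^t    t·PV        t(t+1)·PV
  1        82.50        75.7228        75.7228         151.4456
  2        60.00        50.5472       101.0943         303.2830
  3        60.00        46.3948       139.1845         556.7379
  4        60.00        42.5836       170.3344         851.6719
  5        60.00        39.0854       195.4272       1,172.5634
  6     1,060.00       633.7857     3,802.7144      26,619.0007
  Σ                    888.1196     4,484.4776      29,654.7025
P = 888.1196.
Convexity = Σ t(t+1)·PV / [P·(1+y)²] = 29,654.7025 / (888.1196 × 1.187010) = 28.12987.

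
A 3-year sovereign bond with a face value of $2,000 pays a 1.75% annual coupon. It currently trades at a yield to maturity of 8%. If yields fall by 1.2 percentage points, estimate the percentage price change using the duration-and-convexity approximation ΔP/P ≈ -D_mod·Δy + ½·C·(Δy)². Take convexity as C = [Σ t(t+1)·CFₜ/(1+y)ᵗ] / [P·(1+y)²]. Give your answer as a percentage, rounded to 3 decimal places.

With y = 0.08:
  t   CF        PV=CF/(1+0.08)^t    t·PV        t(t+1)·PV
  1        35.00        32.4074        32.4074          64.8148
  2        35.00        30.0069        60.0137         180.0412
  3     2,035.00     1,615.4486     4,846.3458      19,385.3833
  Σ                  1,677.8629     4,938.7670      19,630.2393
P = 1,677.8629; D_Mac = 2.94349 yrs; D_mod = 2.72545 yrs; C = 10.03048.
Duration effect: -2.72545 × (-0.012) = +0.032705
Convexity effect: 0.5 × 10.03048 × (-0.012)² = +0.0007222
ΔP/P ≈ +0.032705 + 0.0007222 = +0.033428 = +3.3428%.

+3.343%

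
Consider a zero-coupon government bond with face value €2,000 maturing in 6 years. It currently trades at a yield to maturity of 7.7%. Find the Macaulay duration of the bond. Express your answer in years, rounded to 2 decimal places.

6.00 years

A zero-coupon bond has a single cash flow at maturity, so its Macaulay duration equals its maturity: 6 years.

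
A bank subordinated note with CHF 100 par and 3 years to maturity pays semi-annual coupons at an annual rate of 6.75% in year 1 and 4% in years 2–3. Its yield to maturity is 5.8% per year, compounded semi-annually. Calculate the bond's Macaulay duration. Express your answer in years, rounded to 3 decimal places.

Periodic yield y = 0.029. Discount each cash flow and weight by its period:
  t   CF        PV=CF/(1+0.029)^t    t·PV
  1        3.375         3.2799         3.2799
  2        3.375         3.1874         6.3749
  3        2.000         1.8356         5.5069
  4        2.000         1.7839         7.1356
  5        2.000         1.7336         8.6681
  6      102.000        85.9227       515.5362
  Σ                     97.7432       546.5015
Price P = Σ PV = 97.7432.
Macaulay duration = Σ(t·PV) / P = 546.5015 / 97.7432 = 5.59120 half-year periods.
In years: 5.59120 / 2 = 2.79560 years.

2.796 years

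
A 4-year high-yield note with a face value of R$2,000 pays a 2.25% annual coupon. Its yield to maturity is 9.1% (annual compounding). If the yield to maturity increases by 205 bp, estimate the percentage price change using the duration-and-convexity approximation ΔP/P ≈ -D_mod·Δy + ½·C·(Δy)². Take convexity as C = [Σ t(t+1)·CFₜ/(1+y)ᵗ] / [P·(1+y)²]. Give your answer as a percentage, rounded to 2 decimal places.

With y = 0.091:
  t   CF        PV=CF/(1+0.091)^t    t·PV        t(t+1)·PV
  1        45.00        41.2466        41.2466          82.4931
  2        45.00        37.8062        75.6124         226.8372
  3        45.00        34.6528       103.9584         415.8335
  4     2,045.00     1,443.4253     5,773.7012      28,868.5058
  Σ                  1,557.1308     5,994.5185      29,593.6696
P = 1,557.1308; D_Mac = 3.84972 yrs; D_mod = 3.52862 yrs; C = 15.96703.
Duration effect: -3.52862 × (+0.0205) = -0.072337
Convexity effect: 0.5 × 15.96703 × (0.0205)² = +0.0033551
ΔP/P ≈ -0.072337 + 0.0033551 = -0.068982 = -6.8982%.

-6.90%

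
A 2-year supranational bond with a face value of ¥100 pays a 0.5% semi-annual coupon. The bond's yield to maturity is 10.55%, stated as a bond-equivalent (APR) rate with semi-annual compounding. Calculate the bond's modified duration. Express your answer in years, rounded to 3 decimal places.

1.892 years

Periodic yield y = 0.05275. First find Macaulay duration:
  t   CF        PV=CF/(1+0.05275)^t    t·PV
  1         0.25         0.2375         0.2375
  2         0.25         0.2256         0.4511
  3         0.25         0.2143         0.6428
  4       100.25        81.6175       326.4701
  Σ                     82.2948       327.8015
P = 82.2948; Macaulay duration = 327.8015 / 82.2948 = 3.98326 half-year periods = 1.99163 years.
Modified duration = D_Mac / (1 + y) = 1.99163 / 1.05275 = 1.89183 years.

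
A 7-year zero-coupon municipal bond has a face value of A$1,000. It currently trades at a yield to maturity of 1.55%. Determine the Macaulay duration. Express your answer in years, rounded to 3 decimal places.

A zero-coupon bond has a single cash flow at maturity, so its Macaulay duration equals its maturity: 7 years.

7.000 years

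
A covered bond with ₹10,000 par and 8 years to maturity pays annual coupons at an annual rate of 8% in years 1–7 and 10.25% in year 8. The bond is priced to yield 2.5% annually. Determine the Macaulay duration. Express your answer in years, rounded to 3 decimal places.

Periodic yield y = 0.025. Discount each cash flow and weight by its year:
  t   CF        PV=CF/(1+0.025)^t    t·PV
  1       800.00       780.4878       780.4878
  2       800.00       761.4515     1,522.9030
  3       800.00       742.8795     2,228.6386
  4       800.00       724.7605     2,899.0421
  5       800.00       707.0834     3,535.4172
  6       800.00       689.8375     4,139.0250
  7       800.00       673.0122     4,711.0853
  8    11,025.00     9,048.7309    72,389.8475
  Σ                 14,128.2434    92,206.4465
Price P = Σ PV = 14,128.2434.
Macaulay duration = Σ(t·PV) / P = 92,206.4465 / 14,128.2434 = 6.52639 years.

6.526 years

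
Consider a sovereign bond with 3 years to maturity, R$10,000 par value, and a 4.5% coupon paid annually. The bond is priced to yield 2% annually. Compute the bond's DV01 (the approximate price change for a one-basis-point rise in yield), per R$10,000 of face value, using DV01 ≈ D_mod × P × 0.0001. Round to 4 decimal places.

Periodic yield y = 0.02.
  t   CF        PV=CF/(1+0.02)^t    t·PV
  1       450.00       441.1765       441.1765
  2       450.00       432.5260       865.0519
  3    10,450.00     9,847.2684    29,541.8052
  Σ                 10,720.9708    30,848.0336
P = 10,720.9708; D_Mac = 2.87735 yrs; D_mod = 2.82094 yrs.
DV01 ≈ 2.82094 × 10,720.9708 × 0.0001 = 3.024317.

R$3.0243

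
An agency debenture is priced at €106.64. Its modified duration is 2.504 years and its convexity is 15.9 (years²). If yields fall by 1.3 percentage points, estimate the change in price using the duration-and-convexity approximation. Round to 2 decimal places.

Duration effect: -D_mod·Δy = -2.504 × (-0.013) = +0.032552
Convexity effect: ½·C·(Δy)² = 0.5 × 15.9 × (-0.013)² = +0.00134355
ΔP/P ≈ +0.032552 + 0.00134355 = +0.03389555
ΔP ≈ 106.64 × (+0.03389555) = +3.614621452.

+€3.61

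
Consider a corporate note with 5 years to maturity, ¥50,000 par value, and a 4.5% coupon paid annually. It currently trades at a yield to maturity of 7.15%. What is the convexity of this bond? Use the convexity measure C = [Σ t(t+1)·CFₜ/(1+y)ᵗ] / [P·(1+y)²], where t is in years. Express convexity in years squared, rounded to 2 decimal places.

23.09

With y = 0.0715:
  t   CF        PV=CF/(1+0.0715)^t    t·PV        t(t+1)·PV
  1     2,250.00     2,099.8600     2,099.8600       4,199.7200
  2     2,250.00     1,959.7387     3,919.4774      11,758.4322
  3     2,250.00     1,828.9675     5,486.9025      21,947.6102
  4     2,250.00     1,706.9226     6,827.6902      34,138.4511
  5    52,250.00    36,993.4996   184,967.4981   1,109,804.9885
  Σ                 44,588.9884   203,301.4282   1,181,849.2019
P = 44,588.9884.
Convexity = Σ t(t+1)·PV / [P·(1+y)²] = 1,181,849.2019 / (44,588.9884 × 1.148112) = 23.08607.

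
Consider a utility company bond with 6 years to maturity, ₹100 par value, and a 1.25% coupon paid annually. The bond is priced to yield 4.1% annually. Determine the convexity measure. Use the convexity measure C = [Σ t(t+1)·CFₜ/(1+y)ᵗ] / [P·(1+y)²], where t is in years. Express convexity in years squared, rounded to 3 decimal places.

With y = 0.041:
  t   CF        PV=CF/(1+0.041)^t    t·PV        t(t+1)·PV
  1         1.25         1.2008         1.2008           2.4015
  2         1.25         1.1535         2.3070           6.9209
  3         1.25         1.1080         3.3241          13.2966
  4         1.25         1.0644         4.2576          21.2881
  5         1.25         1.0225         5.1124          30.6745
  6       101.25        79.5592       477.3555       3,341.4883
  Σ                     85.1084       493.5574       3,416.0699
P = 85.1084.
Convexity = Σ t(t+1)·PV / [P·(1+y)²] = 3,416.0699 / (85.1084 × 1.083681) = 37.03844.

37.038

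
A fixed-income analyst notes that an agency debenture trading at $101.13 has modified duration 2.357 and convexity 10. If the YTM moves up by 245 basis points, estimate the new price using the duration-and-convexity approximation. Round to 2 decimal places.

Duration effect: -D_mod·Δy = -2.357 × (+0.0245) = -0.0577465
Convexity effect: ½·C·(Δy)² = 0.5 × 10 × (0.0245)² = +0.00300125
ΔP/P ≈ -0.0577465 + 0.00300125 = -0.05474525
New price ≈ 101.13 × (1 - 0.05474525) = 95.5936128675.

$95.59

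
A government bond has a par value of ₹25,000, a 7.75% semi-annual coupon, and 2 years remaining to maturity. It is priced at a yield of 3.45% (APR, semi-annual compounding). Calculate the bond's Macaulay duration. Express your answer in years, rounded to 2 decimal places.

1.90 years

Periodic yield y = 0.01725. Discount each cash flow and weight by its period:
  t   CF        PV=CF/(1+0.01725)^t    t·PV
  1       968.75       952.3224       952.3224
  2       968.75       936.1734     1,872.3469
  3       968.75       920.2983     2,760.8949
  4    25,968.75    24,251.5919    97,006.3676
  Σ                 27,060.3861   102,591.9318
Price P = Σ PV = 27,060.3861.
Macaulay duration = Σ(t·PV) / P = 102,591.9318 / 27,060.3861 = 3.79122 half-year periods.
In years: 3.79122 / 2 = 1.89561 years.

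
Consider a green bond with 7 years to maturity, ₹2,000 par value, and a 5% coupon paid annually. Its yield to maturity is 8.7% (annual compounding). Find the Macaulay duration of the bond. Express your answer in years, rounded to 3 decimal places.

Periodic yield y = 0.087. Discount each cash flow and weight by its year:
  t   CF        PV=CF/(1+0.087)^t    t·PV
  1       100.00        91.9963        91.9963
  2       100.00        84.6332       169.2665
  3       100.00        77.8595       233.5784
  4       100.00        71.6278       286.5113
  5       100.00        65.8950       329.4749
  6       100.00        60.6209       363.7257
  7     2,100.00     1,171.1499     8,198.0493
  Σ                  1,623.7827     9,672.6024
Price P = Σ PV = 1,623.7827.
Macaulay duration = Σ(t·PV) / P = 9,672.6024 / 1,623.7827 = 5.95683 years.

5.957 years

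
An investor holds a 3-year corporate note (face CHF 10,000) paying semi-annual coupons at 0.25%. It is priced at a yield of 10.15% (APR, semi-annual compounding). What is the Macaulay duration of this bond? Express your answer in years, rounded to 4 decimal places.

Periodic yield y = 0.05075. Discount each cash flow and weight by its period:
  t   CF        PV=CF/(1+0.05075)^t    t·PV
  1        12.50        11.8963        11.8963
  2        12.50        11.3217        22.6434
  3        12.50        10.7749        32.3246
  4        12.50        10.2545        41.0178
  5        12.50         9.7592        48.7959
  6    10,012.50     7,439.5409    44,637.2455
  Σ                  7,493.5474    44,793.9234
Price P = Σ PV = 7,493.5474.
Macaulay duration = Σ(t·PV) / P = 44,793.9234 / 7,493.5474 = 5.97767 half-year periods.
In years: 5.97767 / 2 = 2.98883 years.

2.9888 years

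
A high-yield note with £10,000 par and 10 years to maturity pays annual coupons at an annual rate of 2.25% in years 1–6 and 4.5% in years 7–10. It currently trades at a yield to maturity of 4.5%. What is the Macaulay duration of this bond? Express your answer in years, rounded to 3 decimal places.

Periodic yield y = 0.045. Discount each cash flow and weight by its year:
  t   CF        PV=CF/(1+0.045)^t    t·PV
  1       225.00       215.3110       215.3110
  2       225.00       206.0392       412.0785
  3       225.00       197.1667       591.5002
  4       225.00       188.6763       754.7052
  5       225.00       180.5515       902.7574
  6       225.00       172.7765     1,036.6592
  7       450.00       330.6728     2,314.7096
  8       450.00       316.4333     2,531.4665
  9       450.00       302.8070     2,725.2629
  10   10,450.00     6,729.0443    67,290.4428
  Σ                  8,839.4787    78,774.8934
Price P = Σ PV = 8,839.4787.
Macaulay duration = Σ(t·PV) / P = 78,774.8934 / 8,839.4787 = 8.91171 years.

8.912 years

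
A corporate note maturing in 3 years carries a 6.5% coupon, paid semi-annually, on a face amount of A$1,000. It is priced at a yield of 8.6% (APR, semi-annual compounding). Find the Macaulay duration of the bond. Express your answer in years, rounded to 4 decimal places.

Periodic yield y = 0.043. Discount each cash flow and weight by its period:
  t   CF        PV=CF/(1+0.043)^t    t·PV
  1        32.50        31.1601        31.1601
  2        32.50        29.8755        59.7509
  3        32.50        28.6438        85.9314
  4        32.50        27.4629       109.8515
  5        32.50        26.3307       131.6533
  6     1,032.50       802.0182     4,812.1090
  Σ                    945.4911     5,230.4563
Price P = Σ PV = 945.4911.
Macaulay duration = Σ(t·PV) / P = 5,230.4563 / 945.4911 = 5.53200 half-year periods.
In years: 5.53200 / 2 = 2.76600 years.

2.7660 years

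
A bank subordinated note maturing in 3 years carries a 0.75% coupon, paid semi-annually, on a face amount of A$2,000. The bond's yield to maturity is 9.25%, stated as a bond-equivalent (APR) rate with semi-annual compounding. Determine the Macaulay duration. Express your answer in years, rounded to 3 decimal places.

Periodic yield y = 0.04625. Discount each cash flow and weight by its period:
  t   CF        PV=CF/(1+0.04625)^t    t·PV
  1         7.50         7.1685         7.1685
  2         7.50         6.8516        13.7031
  3         7.50         6.5487        19.6461
  4         7.50         6.2592        25.0368
  5         7.50         5.9825        29.9126
  6     2,007.50     1,530.5331     9,183.1986
  Σ                  1,563.3436     9,278.6657
Price P = Σ PV = 1,563.3436.
Macaulay duration = Σ(t·PV) / P = 9,278.6657 / 1,563.3436 = 5.93514 half-year periods.
In years: 5.93514 / 2 = 2.96757 years.

2.968 years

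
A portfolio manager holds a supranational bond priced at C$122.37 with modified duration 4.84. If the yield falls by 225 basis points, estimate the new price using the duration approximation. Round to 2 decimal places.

C$135.70

Duration approximation: ΔP/P ≈ -D_mod · Δy = -4.84 × (-0.0225) = +0.108900.
New price ≈ 122.37 × (1 + 0.108900) = 135.696093.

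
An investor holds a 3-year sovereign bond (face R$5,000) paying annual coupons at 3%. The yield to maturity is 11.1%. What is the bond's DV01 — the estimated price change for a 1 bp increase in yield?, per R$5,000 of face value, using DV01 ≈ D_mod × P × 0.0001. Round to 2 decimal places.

R$1.05

Periodic yield y = 0.111.
  t   CF        PV=CF/(1+0.111)^t    t·PV
  1       150.00       135.0135       135.0135
  2       150.00       121.5243       243.0486
  3     5,150.00     3,755.4765    11,266.4296
  Σ                  4,012.0143    11,644.4917
P = 4,012.0143; D_Mac = 2.90241 yrs; D_mod = 2.61243 yrs.
DV01 ≈ 2.61243 × 4,012.0143 × 0.0001 = 1.048109.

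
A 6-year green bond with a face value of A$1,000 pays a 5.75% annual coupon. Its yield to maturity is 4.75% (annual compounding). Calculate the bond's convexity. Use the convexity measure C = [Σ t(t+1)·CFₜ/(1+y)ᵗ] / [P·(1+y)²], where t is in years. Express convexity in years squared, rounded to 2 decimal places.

With y = 0.0475:
  t   CF        PV=CF/(1+0.0475)^t    t·PV        t(t+1)·PV
  1        57.50        54.8926        54.8926         109.7852
  2        57.50        52.4034       104.8069         314.4206
  3        57.50        50.0271       150.0814         600.3258
  4        57.50        47.7586       191.0345         955.1723
  5        57.50        45.5929       227.9647       1,367.7885
  6     1,057.50       800.4905     4,802.9430      33,620.6013
  Σ                  1,051.1653     5,531.7232      36,968.0937
P = 1,051.1653.
Convexity = Σ t(t+1)·PV / [P·(1+y)²] = 36,968.0937 / (1,051.1653 × 1.097256) = 32.05147.

32.05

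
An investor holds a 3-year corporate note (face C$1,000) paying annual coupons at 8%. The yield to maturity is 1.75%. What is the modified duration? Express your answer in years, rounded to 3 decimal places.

2.753 years

Periodic yield y = 0.0175. First find Macaulay duration:
  t   CF        PV=CF/(1+0.0175)^t    t·PV
  1        80.00        78.6241        78.6241
  2        80.00        77.2718       154.5436
  3     1,080.00     1,025.2281     3,075.6843
  Σ                  1,181.1240     3,308.8520
P = 1,181.1240; Macaulay duration = 3,308.8520 / 1,181.1240 = 2.80144 years.
Modified duration = D_Mac / (1 + y) = 2.80144 / 1.0175 = 2.75326 years.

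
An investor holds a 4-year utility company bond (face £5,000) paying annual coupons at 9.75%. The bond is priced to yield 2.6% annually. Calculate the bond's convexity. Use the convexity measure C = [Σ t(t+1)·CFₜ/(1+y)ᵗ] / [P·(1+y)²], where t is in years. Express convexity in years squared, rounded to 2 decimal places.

With y = 0.026:
  t   CF        PV=CF/(1+0.026)^t    t·PV        t(t+1)·PV
  1       487.50       475.1462       475.1462         950.2924
  2       487.50       463.1055       926.2109       2,778.6327
  3       487.50       451.3698     1,354.1095       5,416.4381
  4     5,487.50     4,952.0508    19,808.2032      99,041.0158
  Σ                  6,341.6723    22,563.6698     108,186.3790
P = 6,341.6723.
Convexity = Σ t(t+1)·PV / [P·(1+y)²] = 108,186.3790 / (6,341.6723 × 1.052676) = 16.20593.

16.21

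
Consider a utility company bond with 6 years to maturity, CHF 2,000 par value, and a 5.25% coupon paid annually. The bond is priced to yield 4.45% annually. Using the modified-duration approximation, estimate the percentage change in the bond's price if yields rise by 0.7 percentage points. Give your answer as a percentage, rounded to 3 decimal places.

Periodic yield y = 0.0445. Modified duration first:
  t   CF        PV=CF/(1+0.0445)^t    t·PV
  1       105.00       100.5266       100.5266
  2       105.00        96.2437       192.4874
  3       105.00        92.1433       276.4300
  4       105.00        88.2177       352.8706
  5       105.00        84.4592       422.2961
  6     2,105.00     1,621.0688     9,726.4125
  Σ                  2,082.6593    11,071.0233
P = 2,082.6593; D_Mac = 5.31581 yrs; D_mod = 5.31581/(1+0.0445) = 5.08934 yrs.
ΔP/P ≈ -D_mod · Δy = -5.08934 × (+0.007) = -0.035625 = -3.5625%.

-3.563%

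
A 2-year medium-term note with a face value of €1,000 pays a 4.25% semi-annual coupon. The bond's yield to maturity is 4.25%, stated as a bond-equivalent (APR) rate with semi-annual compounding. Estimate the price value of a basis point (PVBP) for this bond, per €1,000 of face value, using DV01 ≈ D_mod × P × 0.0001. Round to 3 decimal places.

Periodic yield y = 0.02125.
  t   CF        PV=CF/(1+0.02125)^t    t·PV
  1        21.25        20.8078        20.8078
  2        21.25        20.3749        40.7497
  3        21.25        19.9509        59.8527
  4     1,021.25       938.8664     3,755.4656
  Σ                  1,000.0000     3,876.8759
P = 1,000.0000; D_Mac = 3.87688 half-year periods = 1.93844 yrs; D_mod = 1.89810 yrs.
DV01 ≈ 1.89810 × 1,000.0000 × 0.0001 = 0.189810.

€0.190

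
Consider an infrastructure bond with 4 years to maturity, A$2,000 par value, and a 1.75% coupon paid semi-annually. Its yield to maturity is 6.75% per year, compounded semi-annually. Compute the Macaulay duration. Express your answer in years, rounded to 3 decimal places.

Periodic yield y = 0.03375. Discount each cash flow and weight by its period:
  t   CF        PV=CF/(1+0.03375)^t    t·PV
  1        17.50        16.9287        16.9287
  2        17.50        16.3760        32.7519
  3        17.50        15.8413        47.5240
  4        17.50        15.3241        61.2965
  5        17.50        14.8238        74.1192
  6        17.50        14.3399        86.0392
  7        17.50        13.8717        97.1018
  8     2,017.50     1,546.9966    12,375.9729
  Σ                  1,654.5021    12,791.7342
Price P = Σ PV = 1,654.5021.
Macaulay duration = Σ(t·PV) / P = 12,791.7342 / 1,654.5021 = 7.73147 half-year periods.
In years: 7.73147 / 2 = 3.86574 years.

3.866 years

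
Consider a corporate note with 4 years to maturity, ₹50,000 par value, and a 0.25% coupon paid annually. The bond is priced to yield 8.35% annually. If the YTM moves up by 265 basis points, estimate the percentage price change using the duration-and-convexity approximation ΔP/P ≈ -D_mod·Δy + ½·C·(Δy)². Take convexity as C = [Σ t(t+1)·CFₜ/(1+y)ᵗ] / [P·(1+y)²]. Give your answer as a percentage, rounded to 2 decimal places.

-9.14%

With y = 0.0835:
  t   CF        PV=CF/(1+0.0835)^t    t·PV        t(t+1)·PV
  1       125.00       115.3669       115.3669         230.7337
  2       125.00       106.4761       212.9522         638.8567
  3       125.00        98.2705       294.8116       1,179.2463
  4    50,125.00    36,369.6166   145,478.4665     727,392.3323
  Σ                 36,689.7301   146,101.5971     729,441.1689
P = 36,689.7301; D_Mac = 3.98208 yrs; D_mod = 3.67520 yrs; C = 16.93511.
Duration effect: -3.67520 × (+0.0265) = -0.097393
Convexity effect: 0.5 × 16.93511 × (0.0265)² = +0.0059463
ΔP/P ≈ -0.097393 + 0.0059463 = -0.091447 = -9.1447%.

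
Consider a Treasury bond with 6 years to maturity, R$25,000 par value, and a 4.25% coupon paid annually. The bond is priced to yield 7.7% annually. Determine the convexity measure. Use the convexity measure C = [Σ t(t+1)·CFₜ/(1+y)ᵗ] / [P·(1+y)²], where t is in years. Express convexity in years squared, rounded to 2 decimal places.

31.11

With y = 0.077:
  t   CF        PV=CF/(1+0.077)^t    t·PV        t(t+1)·PV
  1     1,062.50       986.5367       986.5367       1,973.0734
  2     1,062.50       916.0043     1,832.0087       5,496.0260
  3     1,062.50       850.5147     2,551.5441      10,206.1765
  4     1,062.50       789.7073     3,158.8290      15,794.1450
  5     1,062.50       733.2472     3,666.2361      21,997.4165
  6    26,062.50    16,700.2069   100,201.2416     701,408.6912
  Σ                 20,976.2171   112,396.3962     756,875.5285
P = 20,976.2171.
Convexity = Σ t(t+1)·PV / [P·(1+y)²] = 756,875.5285 / (20,976.2171 × 1.159929) = 31.10756.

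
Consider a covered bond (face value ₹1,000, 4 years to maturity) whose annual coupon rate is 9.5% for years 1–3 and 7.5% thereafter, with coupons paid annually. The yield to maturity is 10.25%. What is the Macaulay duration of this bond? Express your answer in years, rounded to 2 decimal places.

Periodic yield y = 0.1025. Discount each cash flow and weight by its year:
  t   CF        PV=CF/(1+0.1025)^t    t·PV
  1        95.00        86.1678        86.1678
  2        95.00        78.1567       156.3135
  3        95.00        70.8905       212.6714
  4     1,075.00       727.6023     2,910.4093
  Σ                    962.8173     3,365.5619
Price P = Σ PV = 962.8173.
Macaulay duration = Σ(t·PV) / P = 3,365.5619 / 962.8173 = 3.49554 years.

3.50 years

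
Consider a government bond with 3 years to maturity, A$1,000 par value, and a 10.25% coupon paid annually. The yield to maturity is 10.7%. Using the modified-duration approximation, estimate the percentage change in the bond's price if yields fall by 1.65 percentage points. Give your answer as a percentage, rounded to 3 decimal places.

Periodic yield y = 0.107. Modified duration first:
  t   CF        PV=CF/(1+0.107)^t    t·PV
  1       102.50        92.5926        92.5926
  2       102.50        83.6428       167.2856
  3     1,102.50       812.7102     2,438.1307
  Σ                    988.9457     2,698.0090
P = 988.9457; D_Mac = 2.72817 yrs; D_mod = 2.72817/(1+0.107) = 2.46447 yrs.
ΔP/P ≈ -D_mod · Δy = -2.46447 × (-0.0165) = +0.040664 = +4.0664%.

+4.066%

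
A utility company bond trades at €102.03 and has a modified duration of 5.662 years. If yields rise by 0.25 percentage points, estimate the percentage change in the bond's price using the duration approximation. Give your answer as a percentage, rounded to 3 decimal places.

-1.416%

Duration approximation: ΔP/P ≈ -D_mod · Δy = -5.662 × (+0.0025) = -0.014155.
As a percentage: -1.4155%.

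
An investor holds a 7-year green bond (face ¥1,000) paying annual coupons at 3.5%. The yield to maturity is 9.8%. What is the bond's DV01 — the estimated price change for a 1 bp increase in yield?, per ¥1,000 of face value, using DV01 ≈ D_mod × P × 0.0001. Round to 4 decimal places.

¥0.3880

Periodic yield y = 0.098.
  t   CF        PV=CF/(1+0.098)^t    t·PV
  1        35.00        31.8761        31.8761
  2        35.00        29.0311        58.0622
  3        35.00        26.4400        79.3199
  4        35.00        24.0801        96.3205
  5        35.00        21.9309       109.6545
  6        35.00        19.9735       119.8410
  7     1,035.00       537.9278     3,765.4944
  Σ                    691.2595     4,260.5686
P = 691.2595; D_Mac = 6.16349 yrs; D_mod = 5.61338 yrs.
DV01 ≈ 5.61338 × 691.2595 × 0.0001 = 0.388030.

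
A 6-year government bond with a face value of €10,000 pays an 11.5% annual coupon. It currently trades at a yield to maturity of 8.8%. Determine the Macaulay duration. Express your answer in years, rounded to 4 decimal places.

Periodic yield y = 0.088. Discount each cash flow and weight by its year:
  t   CF        PV=CF/(1+0.088)^t    t·PV
  1     1,150.00     1,056.9853     1,056.9853
  2     1,150.00       971.4938     1,942.9877
  3     1,150.00       892.9171     2,678.7514
  4     1,150.00       820.6959     3,282.7836
  5     1,150.00       754.3161     3,771.5804
  6    11,150.00     6,722.0462    40,332.2774
  Σ                 11,218.4545    53,065.3657
Price P = Σ PV = 11,218.4545.
Macaulay duration = Σ(t·PV) / P = 53,065.3657 / 11,218.4545 = 4.73019 years.

4.7302 years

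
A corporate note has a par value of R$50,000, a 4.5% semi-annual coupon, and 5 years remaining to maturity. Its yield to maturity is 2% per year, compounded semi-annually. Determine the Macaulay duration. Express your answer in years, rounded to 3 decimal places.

Periodic yield y = 0.01. Discount each cash flow and weight by its period:
  t   CF        PV=CF/(1+0.01)^t    t·PV
  1     1,125.00     1,113.8614     1,113.8614
  2     1,125.00     1,102.8331     2,205.6661
  3     1,125.00     1,091.9139     3,275.7417
  4     1,125.00     1,081.1029     4,324.4116
  5     1,125.00     1,070.3989     5,351.9945
  6     1,125.00     1,059.8009     6,358.8053
  7     1,125.00     1,049.3078     7,345.1547
  8     1,125.00     1,038.9186     8,311.3490
  9     1,125.00     1,028.6323     9,257.6907
  10   51,125.00    46,282.7956   462,827.9556
  Σ                 55,919.5653   510,372.6306
Price P = Σ PV = 55,919.5653.
Macaulay duration = Σ(t·PV) / P = 510,372.6306 / 55,919.5653 = 9.12691 half-year periods.
In years: 9.12691 / 2 = 4.56345 years.

4.563 years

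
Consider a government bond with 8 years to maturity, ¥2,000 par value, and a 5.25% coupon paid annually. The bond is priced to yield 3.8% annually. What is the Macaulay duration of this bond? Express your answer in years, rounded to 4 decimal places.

Periodic yield y = 0.038. Discount each cash flow and weight by its year:
  t   CF        PV=CF/(1+0.038)^t    t·PV
  1       105.00       101.1561       101.1561
  2       105.00        97.4529       194.9057
  3       105.00        93.8852       281.6557
  4       105.00        90.4482       361.7928
  5       105.00        87.1370       435.6849
  6       105.00        83.9470       503.6820
  7       105.00        80.8738       566.1166
  8     2,105.00     1,561.9721    12,495.7768
  Σ                  2,196.8722    14,940.7705
Price P = Σ PV = 2,196.8722.
Macaulay duration = Σ(t·PV) / P = 14,940.7705 / 2,196.8722 = 6.80093 years.

6.8009 years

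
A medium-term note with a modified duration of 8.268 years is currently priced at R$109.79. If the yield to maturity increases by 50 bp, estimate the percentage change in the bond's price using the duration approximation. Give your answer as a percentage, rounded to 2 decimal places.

Duration approximation: ΔP/P ≈ -D_mod · Δy = -8.268 × (+0.005) = -0.041340.
As a percentage: -4.1340%.

-4.13%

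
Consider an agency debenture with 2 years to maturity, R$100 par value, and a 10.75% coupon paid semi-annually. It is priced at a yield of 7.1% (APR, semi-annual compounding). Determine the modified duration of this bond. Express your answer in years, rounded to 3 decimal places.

Periodic yield y = 0.0355. First find Macaulay duration:
  t   CF        PV=CF/(1+0.0355)^t    t·PV
  1        5.375         5.1907         5.1907
  2        5.375         5.0128        10.0256
  3        5.375         4.8409        14.5228
  4      105.375        91.6510       366.6040
  Σ                    106.6954       396.3430
P = 106.6954; Macaulay duration = 396.3430 / 106.6954 = 3.71471 half-year periods = 1.85736 years.
Modified duration = D_Mac / (1 + y) = 1.85736 / 1.0355 = 1.79368 years.

1.794 years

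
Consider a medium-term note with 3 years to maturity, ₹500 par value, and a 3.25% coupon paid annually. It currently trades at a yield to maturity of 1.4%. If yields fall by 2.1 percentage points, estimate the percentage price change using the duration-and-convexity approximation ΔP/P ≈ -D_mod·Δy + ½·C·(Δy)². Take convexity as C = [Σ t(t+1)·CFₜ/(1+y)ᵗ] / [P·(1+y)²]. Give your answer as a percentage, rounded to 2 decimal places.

+6.27%

With y = 0.014:
  t   CF        PV=CF/(1+0.014)^t    t·PV        t(t+1)·PV
  1        16.25        16.0256        16.0256          32.0513
  2        16.25        15.8044        31.6088          94.8263
  3       516.25       495.1607     1,485.4822       5,941.9288
  Σ                    526.9908     1,533.1166       6,068.8064
P = 526.9908; D_Mac = 2.90919 yrs; D_mod = 2.86902 yrs; C = 11.20016.
Duration effect: -2.86902 × (-0.021) = +0.060250
Convexity effect: 0.5 × 11.20016 × (-0.021)² = +0.0024696
ΔP/P ≈ +0.060250 + 0.0024696 = +0.062719 = +6.2719%.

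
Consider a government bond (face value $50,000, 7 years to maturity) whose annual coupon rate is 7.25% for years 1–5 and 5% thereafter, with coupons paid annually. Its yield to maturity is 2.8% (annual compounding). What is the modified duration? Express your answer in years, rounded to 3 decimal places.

5.715 years

Periodic yield y = 0.028. First find Macaulay duration:
  t   CF        PV=CF/(1+0.028)^t    t·PV
  1     3,625.00     3,526.2646     3,526.2646
  2     3,625.00     3,430.2185     6,860.4369
  3     3,625.00     3,336.7884    10,010.3652
  4     3,625.00     3,245.9031    12,983.6124
  5     3,625.00     3,157.4933    15,787.4665
  6     2,500.00     2,118.2700    12,709.6202
  7    52,500.00    43,272.0530   302,904.3713
  Σ                 62,086.9909   364,782.1371
P = 62,086.9909; Macaulay duration = 364,782.1371 / 62,086.9909 = 5.87534 years.
Modified duration = D_Mac / (1 + y) = 5.87534 / 1.028 = 5.71531 years.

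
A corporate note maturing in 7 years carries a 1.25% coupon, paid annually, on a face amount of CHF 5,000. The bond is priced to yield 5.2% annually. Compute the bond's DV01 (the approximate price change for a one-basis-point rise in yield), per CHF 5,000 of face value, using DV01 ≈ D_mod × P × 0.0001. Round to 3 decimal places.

CHF 2.463

Periodic yield y = 0.052.
  t   CF        PV=CF/(1+0.052)^t    t·PV
  1        62.50        59.4106        59.4106
  2        62.50        56.4740       112.9480
  3        62.50        53.6825       161.0475
  4        62.50        51.0290       204.1160
  5        62.50        48.5067       242.5333
  6        62.50        46.1090       276.6539
  7     5,062.50     3,550.2167    24,851.5166
  Σ                  3,865.4285    25,908.2260
P = 3,865.4285; D_Mac = 6.70255 yrs; D_mod = 6.37124 yrs.
DV01 ≈ 6.37124 × 3,865.4285 × 0.0001 = 2.462759.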